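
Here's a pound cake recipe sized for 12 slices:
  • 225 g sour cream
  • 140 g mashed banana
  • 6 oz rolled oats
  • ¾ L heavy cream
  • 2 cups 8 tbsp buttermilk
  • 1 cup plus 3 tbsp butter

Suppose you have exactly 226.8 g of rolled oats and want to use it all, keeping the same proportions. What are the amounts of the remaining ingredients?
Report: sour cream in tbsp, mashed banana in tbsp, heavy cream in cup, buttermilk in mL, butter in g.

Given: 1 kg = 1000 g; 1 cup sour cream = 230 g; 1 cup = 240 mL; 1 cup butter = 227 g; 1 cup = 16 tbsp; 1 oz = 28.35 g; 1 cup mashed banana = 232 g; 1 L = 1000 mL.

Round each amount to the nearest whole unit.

The original recipe has 170.1 g of rolled oats, so the scaling factor is 226.8 ÷ 170.1 = 4/3.
sour cream: 225 g × 4/3 ÷ 230 g/cup × 16 tbsp/cup ≈ 21 tbsp
mashed banana: 140 g × 4/3 ÷ 232 g/cup × 16 tbsp/cup ≈ 13 tbsp
heavy cream: 0.75 L × 4/3 × 1000 mL/L ÷ 240 mL/cup ≈ 4 cup
buttermilk: (2 cup + 8 tbsp = 2.5 cup) × 4/3 × 240 mL/cup = 800 mL
butter: (1 cup + 3 tbsp = 1.1875 cup) × 4/3 × 227 g/cup ≈ 359 g

sour cream: 21 tbsp; mashed banana: 13 tbsp; heavy cream: 4 cup; buttermilk: 800 mL; butter: 359 g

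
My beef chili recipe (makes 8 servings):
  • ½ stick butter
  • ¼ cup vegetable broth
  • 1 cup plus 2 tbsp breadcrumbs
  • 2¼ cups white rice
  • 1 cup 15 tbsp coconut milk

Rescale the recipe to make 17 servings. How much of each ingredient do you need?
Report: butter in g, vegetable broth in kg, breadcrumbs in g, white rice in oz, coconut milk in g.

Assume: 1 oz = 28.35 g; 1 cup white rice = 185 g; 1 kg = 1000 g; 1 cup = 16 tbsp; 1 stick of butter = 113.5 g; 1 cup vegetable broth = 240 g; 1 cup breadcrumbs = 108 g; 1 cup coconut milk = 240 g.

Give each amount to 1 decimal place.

butter: 120.6 g; vegetable broth: 0.1 kg; breadcrumbs: 258.2 g; white rice: 31.2 oz; coconut milk: 988.1 g

Scaling factor: 17/8 = 2.125.
butter: 0.5 stick × 17/8 × 113.5 g/stick ≈ 120.6 g
vegetable broth: 0.25 cup × 17/8 × 240 g/cup ÷ 1000 g/kg ≈ 0.1 kg
breadcrumbs: (1 cup + 2 tbsp = 1.125 cup) × 17/8 × 108 g/cup ≈ 258.2 g
white rice: 2.25 cup × 17/8 × 185 g/cup ÷ 28.35 g/oz ≈ 31.2 oz
coconut milk: (1 cup + 15 tbsp = 1.9375 cup) × 17/8 × 240 g/cup ≈ 988.1 g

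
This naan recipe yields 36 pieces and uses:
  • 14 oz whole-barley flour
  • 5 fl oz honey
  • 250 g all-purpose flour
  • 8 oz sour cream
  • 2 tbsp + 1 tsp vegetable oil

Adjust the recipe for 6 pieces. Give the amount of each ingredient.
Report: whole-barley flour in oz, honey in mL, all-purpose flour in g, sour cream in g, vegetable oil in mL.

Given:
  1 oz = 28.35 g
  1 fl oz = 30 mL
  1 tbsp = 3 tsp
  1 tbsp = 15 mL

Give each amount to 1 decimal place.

whole-barley flour: 2.3 oz; honey: 25.0 mL; all-purpose flour: 41.7 g; sour cream: 37.8 g; vegetable oil: 5.8 mL

Scaling factor: 6/36 = 1/6.
whole-barley flour: 14 oz × 1/6 ≈ 2.3 oz
honey: 5 fl oz × 1/6 × 30 mL/fl oz = 25.0 mL
all-purpose flour: 250 g × 1/6 ≈ 41.7 g
sour cream: 8 oz × 1/6 × 28.35 g/oz = 37.8 g
vegetable oil: (2 tbsp + 1 tsp = 7/3 tbsp) × 1/6 × 15 mL/tbsp ≈ 5.8 mL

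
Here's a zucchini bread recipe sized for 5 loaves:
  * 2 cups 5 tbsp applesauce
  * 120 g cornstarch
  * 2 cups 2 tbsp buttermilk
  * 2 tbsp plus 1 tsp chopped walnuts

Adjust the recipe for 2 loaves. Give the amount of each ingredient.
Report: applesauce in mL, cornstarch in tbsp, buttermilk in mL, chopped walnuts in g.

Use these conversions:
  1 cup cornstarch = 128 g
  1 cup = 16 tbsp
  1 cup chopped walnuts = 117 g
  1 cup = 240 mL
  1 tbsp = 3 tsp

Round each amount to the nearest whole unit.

Scaling factor: 2/5 = 0.4.
applesauce: (2 cup + 5 tbsp = 2.3125 cup) × 2/5 × 240 mL/cup = 222 mL
cornstarch: 120 g × 2/5 ÷ 128 g/cup × 16 tbsp/cup = 6 tbsp
buttermilk: (2 cup + 2 tbsp = 2.125 cup) × 2/5 × 240 mL/cup = 204 mL
chopped walnuts: (2 tbsp + 1 tsp = 7/3 tbsp) × 2/5 ÷ 16 tbsp/cup × 117 g/cup ≈ 7 g

applesauce: 222 mL; cornstarch: 6 tbsp; buttermilk: 204 mL; chopped walnuts: 7 g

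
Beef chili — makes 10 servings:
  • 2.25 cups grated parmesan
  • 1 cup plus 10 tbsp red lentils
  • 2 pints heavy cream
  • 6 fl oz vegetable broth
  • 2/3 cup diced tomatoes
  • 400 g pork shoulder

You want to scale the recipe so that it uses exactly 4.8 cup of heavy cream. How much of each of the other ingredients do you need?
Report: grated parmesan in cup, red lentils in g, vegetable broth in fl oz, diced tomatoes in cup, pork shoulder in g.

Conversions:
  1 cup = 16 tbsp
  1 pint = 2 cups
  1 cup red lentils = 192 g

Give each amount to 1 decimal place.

grated parmesan: 2.7 cup; red lentils: 374.4 g; vegetable broth: 7.2 fl oz; diced tomatoes: 0.8 cup; pork shoulder: 480.0 g

The original recipe has 4 cup of heavy cream, so the scaling factor is 4.8 ÷ 4 = 6/5 = 1.2.
grated parmesan: 2.25 cup × 6/5 = 2.7 cup
red lentils: (1 cup + 10 tbsp = 1.625 cup) × 6/5 × 192 g/cup = 374.4 g
vegetable broth: 6 fl oz × 6/5 = 7.2 fl oz
diced tomatoes: 2/3 cup × 6/5 = 0.8 cup
pork shoulder: 400 g × 6/5 = 480.0 g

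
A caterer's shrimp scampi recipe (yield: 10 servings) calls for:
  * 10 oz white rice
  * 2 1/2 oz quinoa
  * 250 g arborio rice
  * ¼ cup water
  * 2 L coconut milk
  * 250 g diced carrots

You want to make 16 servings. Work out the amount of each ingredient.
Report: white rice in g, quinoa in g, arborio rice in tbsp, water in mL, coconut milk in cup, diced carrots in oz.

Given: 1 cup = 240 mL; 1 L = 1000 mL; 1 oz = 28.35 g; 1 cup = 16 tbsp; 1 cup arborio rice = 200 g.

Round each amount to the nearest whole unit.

white rice: 454 g; quinoa: 113 g; arborio rice: 32 tbsp; water: 96 mL; coconut milk: 13 cup; diced carrots: 14 oz

Scaling factor: 16/10 = 8/5 = 1.6.
white rice: 10 oz × 8/5 × 28.35 g/oz ≈ 454 g
quinoa: 2.5 oz × 8/5 × 28.35 g/oz ≈ 113 g
arborio rice: 250 g × 8/5 ÷ 200 g/cup × 16 tbsp/cup = 32 tbsp
water: 0.25 cup × 8/5 × 240 mL/cup = 96 mL
coconut milk: 2 L × 8/5 × 1000 mL/L ÷ 240 mL/cup ≈ 13 cup
diced carrots: 250 g × 8/5 ÷ 28.35 g/oz ≈ 14 oz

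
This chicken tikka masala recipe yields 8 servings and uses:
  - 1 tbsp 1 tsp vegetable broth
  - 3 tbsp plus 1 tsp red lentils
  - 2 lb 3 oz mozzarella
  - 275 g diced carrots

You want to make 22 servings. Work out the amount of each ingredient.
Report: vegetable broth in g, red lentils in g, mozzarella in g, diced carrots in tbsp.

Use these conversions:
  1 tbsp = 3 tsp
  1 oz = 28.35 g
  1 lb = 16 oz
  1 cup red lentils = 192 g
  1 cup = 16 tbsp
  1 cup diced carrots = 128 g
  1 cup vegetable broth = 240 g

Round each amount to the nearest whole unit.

vegetable broth: 55 g; red lentils: 110 g; mozzarella: 2729 g; diced carrots: 95 tbsp

Scaling factor: 22/8 = 11/4 = 2.75.
vegetable broth: (1 tbsp + 1 tsp = 4/3 tbsp) × 11/4 ÷ 16 tbsp/cup × 240 g/cup = 55 g
red lentils: (3 tbsp + 1 tsp = 10/3 tbsp) × 11/4 ÷ 16 tbsp/cup × 192 g/cup = 110 g
mozzarella: (2 lb + 3 oz = 2.1875 lb) × 11/4 × 16 oz/lb × 28.35 g/oz ≈ 2729 g
diced carrots: 275 g × 11/4 ÷ 128 g/cup × 16 tbsp/cup ≈ 95 tbsp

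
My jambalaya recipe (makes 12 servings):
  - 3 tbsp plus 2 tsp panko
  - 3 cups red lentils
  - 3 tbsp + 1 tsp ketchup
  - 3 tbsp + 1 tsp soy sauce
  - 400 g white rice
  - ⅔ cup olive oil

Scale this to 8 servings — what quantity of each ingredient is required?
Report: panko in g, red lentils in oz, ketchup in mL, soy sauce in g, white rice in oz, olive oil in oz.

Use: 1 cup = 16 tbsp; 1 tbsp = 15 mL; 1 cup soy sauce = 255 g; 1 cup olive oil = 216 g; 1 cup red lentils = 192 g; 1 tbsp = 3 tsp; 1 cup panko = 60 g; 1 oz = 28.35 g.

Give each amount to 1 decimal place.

panko: 9.2 g; red lentils: 13.5 oz; ketchup: 33.3 mL; soy sauce: 35.4 g; white rice: 9.4 oz; olive oil: 3.4 oz

Scaling factor: 8/12 = 2/3.
panko: (3 tbsp + 2 tsp = 11/3 tbsp) × 2/3 ÷ 16 tbsp/cup × 60 g/cup ≈ 9.2 g
red lentils: 3 cup × 2/3 × 192 g/cup ÷ 28.35 g/oz ≈ 13.5 oz
ketchup: (3 tbsp + 1 tsp = 10/3 tbsp) × 2/3 × 15 mL/tbsp ≈ 33.3 mL
soy sauce: (3 tbsp + 1 tsp = 10/3 tbsp) × 2/3 ÷ 16 tbsp/cup × 255 g/cup ≈ 35.4 g
white rice: 400 g × 2/3 ÷ 28.35 g/oz ≈ 9.4 oz
olive oil: 2/3 cup × 2/3 × 216 g/cup ÷ 28.35 g/oz ≈ 3.4 oz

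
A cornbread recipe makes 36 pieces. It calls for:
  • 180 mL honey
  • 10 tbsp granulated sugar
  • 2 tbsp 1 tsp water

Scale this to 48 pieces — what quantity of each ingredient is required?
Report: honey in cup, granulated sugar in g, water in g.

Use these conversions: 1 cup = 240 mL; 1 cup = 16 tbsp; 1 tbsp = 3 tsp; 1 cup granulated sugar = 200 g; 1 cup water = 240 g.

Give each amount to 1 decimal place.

Scaling factor: 48/36 = 4/3.
honey: 180 mL × 4/3 ÷ 240 mL/cup = 1.0 cup
granulated sugar: 10 tbsp × 4/3 ÷ 16 tbsp/cup × 200 g/cup ≈ 166.7 g
water: (2 tbsp + 1 tsp = 7/3 tbsp) × 4/3 ÷ 16 tbsp/cup × 240 g/cup ≈ 46.7 g

honey: 1.0 cup; granulated sugar: 166.7 g; water: 46.7 g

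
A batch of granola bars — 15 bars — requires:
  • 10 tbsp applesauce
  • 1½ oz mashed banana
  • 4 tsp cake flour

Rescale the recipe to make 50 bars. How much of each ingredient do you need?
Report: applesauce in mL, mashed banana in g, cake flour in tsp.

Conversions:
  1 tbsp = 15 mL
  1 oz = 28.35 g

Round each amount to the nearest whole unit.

applesauce: 500 mL; mashed banana: 142 g; cake flour: 13 tsp

Scaling factor: 50/15 = 10/3.
applesauce: 10 tbsp × 10/3 × 15 mL/tbsp = 500 mL
mashed banana: 1.5 oz × 10/3 × 28.35 g/oz ≈ 142 g
cake flour: 4 tsp × 10/3 ≈ 13 tsp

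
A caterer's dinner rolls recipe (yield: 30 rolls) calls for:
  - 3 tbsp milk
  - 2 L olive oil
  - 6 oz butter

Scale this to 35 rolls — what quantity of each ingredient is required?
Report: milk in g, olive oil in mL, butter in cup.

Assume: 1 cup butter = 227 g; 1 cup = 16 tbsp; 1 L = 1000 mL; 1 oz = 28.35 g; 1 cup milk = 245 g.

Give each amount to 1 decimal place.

Scaling factor: 35/30 = 7/6.
milk: 3 tbsp × 7/6 ÷ 16 tbsp/cup × 245 g/cup ≈ 53.6 g
olive oil: 2 L × 7/6 × 1000 mL/L ≈ 2333.3 mL
butter: 6 oz × 7/6 × 28.35 g/oz ÷ 227 g/cup ≈ 0.9 cup

milk: 53.6 g; olive oil: 2333.3 mL; butter: 0.9 cup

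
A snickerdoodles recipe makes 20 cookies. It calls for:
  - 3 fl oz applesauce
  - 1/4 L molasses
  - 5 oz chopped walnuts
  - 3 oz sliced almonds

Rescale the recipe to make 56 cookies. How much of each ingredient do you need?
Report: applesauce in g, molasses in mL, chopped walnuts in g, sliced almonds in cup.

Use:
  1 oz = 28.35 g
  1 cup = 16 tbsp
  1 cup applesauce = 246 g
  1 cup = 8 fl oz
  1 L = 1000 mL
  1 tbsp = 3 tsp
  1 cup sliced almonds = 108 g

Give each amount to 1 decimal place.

applesauce: 258.3 g; molasses: 700.0 mL; chopped walnuts: 396.9 g; sliced almonds: 2.2 cup

Scaling factor: 56/20 = 14/5 = 2.8.
applesauce: 3 fl oz × 14/5 ÷ 8 fl oz/cup × 246 g/cup = 258.3 g
molasses: 0.25 L × 14/5 × 1000 mL/L = 700.0 mL
chopped walnuts: 5 oz × 14/5 × 28.35 g/oz = 396.9 g
sliced almonds: 3 oz × 14/5 × 28.35 g/oz ÷ 108 g/cup ≈ 2.2 cup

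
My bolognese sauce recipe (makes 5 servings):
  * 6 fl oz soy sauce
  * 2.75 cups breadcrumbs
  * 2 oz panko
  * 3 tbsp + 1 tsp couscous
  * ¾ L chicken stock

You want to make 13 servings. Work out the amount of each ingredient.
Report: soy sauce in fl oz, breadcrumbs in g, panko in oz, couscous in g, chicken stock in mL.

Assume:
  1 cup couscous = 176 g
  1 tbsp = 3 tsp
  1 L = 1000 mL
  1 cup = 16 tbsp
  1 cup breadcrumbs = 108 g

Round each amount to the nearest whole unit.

soy sauce: 16 fl oz; breadcrumbs: 772 g; panko: 5 oz; couscous: 95 g; chicken stock: 1950 mL

Scaling factor: 13/5 = 2.6.
soy sauce: 6 fl oz × 13/5 ≈ 16 fl oz
breadcrumbs: 2.75 cup × 13/5 × 108 g/cup ≈ 772 g
panko: 2 oz × 13/5 ≈ 5 oz
couscous: (3 tbsp + 1 tsp = 10/3 tbsp) × 13/5 ÷ 16 tbsp/cup × 176 g/cup ≈ 95 g
chicken stock: 0.75 L × 13/5 × 1000 mL/L = 1950 mL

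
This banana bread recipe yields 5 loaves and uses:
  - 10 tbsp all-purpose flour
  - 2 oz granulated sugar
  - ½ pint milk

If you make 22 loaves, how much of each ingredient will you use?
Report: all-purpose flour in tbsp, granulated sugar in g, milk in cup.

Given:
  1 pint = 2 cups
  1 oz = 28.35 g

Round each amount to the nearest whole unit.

Scaling factor: 22/5 = 4.4.
all-purpose flour: 10 tbsp × 22/5 = 44 tbsp
granulated sugar: 2 oz × 22/5 × 28.35 g/oz ≈ 249 g
milk: 0.5 pint × 22/5 × 2 cup/pint ≈ 4 cup

all-purpose flour: 44 tbsp; granulated sugar: 249 g; milk: 4 cup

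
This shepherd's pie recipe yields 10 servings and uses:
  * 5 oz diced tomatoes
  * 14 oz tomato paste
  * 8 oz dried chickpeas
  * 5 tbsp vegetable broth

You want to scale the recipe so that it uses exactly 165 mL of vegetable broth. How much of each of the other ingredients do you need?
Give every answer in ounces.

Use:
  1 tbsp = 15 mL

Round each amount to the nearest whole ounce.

The original recipe has 75 mL of vegetable broth, so the scaling factor is 165 ÷ 75 = 11/5 = 2.2.
diced tomatoes: 5 oz × 11/5 = 11 oz
tomato paste: 14 oz × 11/5 ≈ 31 oz
dried chickpeas: 8 oz × 11/5 ≈ 18 oz

diced tomatoes: 11 oz; tomato paste: 31 oz; dried chickpeas: 18 oz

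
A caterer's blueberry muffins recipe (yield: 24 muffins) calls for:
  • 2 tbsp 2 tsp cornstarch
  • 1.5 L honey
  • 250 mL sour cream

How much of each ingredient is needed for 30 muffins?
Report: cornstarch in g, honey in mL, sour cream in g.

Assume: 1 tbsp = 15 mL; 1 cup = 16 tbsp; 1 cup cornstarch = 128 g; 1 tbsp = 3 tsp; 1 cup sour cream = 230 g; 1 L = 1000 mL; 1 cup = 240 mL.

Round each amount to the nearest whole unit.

cornstarch: 27 g; honey: 1875 mL; sour cream: 299 g

Scaling factor: 30/24 = 5/4 = 1.25.
cornstarch: (2 tbsp + 2 tsp = 8/3 tbsp) × 5/4 ÷ 16 tbsp/cup × 128 g/cup ≈ 27 g
honey: 1.5 L × 5/4 × 1000 mL/L = 1875 mL
sour cream: 250 mL × 5/4 ÷ 240 mL/cup × 230 g/cup ≈ 299 g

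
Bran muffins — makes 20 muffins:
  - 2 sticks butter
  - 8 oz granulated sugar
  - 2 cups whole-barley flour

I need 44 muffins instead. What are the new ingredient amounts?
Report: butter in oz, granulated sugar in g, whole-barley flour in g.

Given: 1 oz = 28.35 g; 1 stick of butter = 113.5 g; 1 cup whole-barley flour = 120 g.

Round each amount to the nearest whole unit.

butter: 18 oz; granulated sugar: 499 g; whole-barley flour: 528 g

Scaling factor: 44/20 = 11/5 = 2.2.
butter: 2 stick × 11/5 × 113.5 g/stick ÷ 28.35 g/oz ≈ 18 oz
granulated sugar: 8 oz × 11/5 × 28.35 g/oz ≈ 499 g
whole-barley flour: 2 cup × 11/5 × 120 g/cup = 528 g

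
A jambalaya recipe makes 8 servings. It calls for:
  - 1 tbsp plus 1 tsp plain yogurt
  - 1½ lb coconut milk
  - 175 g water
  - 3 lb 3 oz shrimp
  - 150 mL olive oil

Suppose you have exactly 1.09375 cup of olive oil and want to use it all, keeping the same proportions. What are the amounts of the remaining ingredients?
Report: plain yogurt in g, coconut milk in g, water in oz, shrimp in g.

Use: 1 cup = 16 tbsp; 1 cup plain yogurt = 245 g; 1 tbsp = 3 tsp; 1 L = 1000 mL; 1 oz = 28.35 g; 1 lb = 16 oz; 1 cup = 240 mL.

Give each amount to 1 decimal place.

plain yogurt: 35.7 g; coconut milk: 1190.7 g; water: 10.8 oz; shrimp: 2530.2 g

The original recipe has 0.625 cup of olive oil, so the scaling factor is 1.09375 ÷ 0.625 = 7/4 = 1.75.
plain yogurt: (1 tbsp + 1 tsp = 4/3 tbsp) × 7/4 ÷ 16 tbsp/cup × 245 g/cup ≈ 35.7 g
coconut milk: 1.5 lb × 7/4 × 16 oz/lb × 28.35 g/oz = 1190.7 g
water: 175 g × 7/4 ÷ 28.35 g/oz ≈ 10.8 oz
shrimp: (3 lb + 3 oz = 3.1875 lb) × 7/4 × 16 oz/lb × 28.35 g/oz ≈ 2530.2 g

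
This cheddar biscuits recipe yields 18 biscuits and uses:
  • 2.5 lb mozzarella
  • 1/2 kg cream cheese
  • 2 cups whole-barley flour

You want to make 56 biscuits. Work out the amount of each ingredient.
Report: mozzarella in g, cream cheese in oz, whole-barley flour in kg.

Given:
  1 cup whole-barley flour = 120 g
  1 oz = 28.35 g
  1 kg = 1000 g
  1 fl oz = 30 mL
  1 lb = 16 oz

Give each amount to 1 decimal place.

Scaling factor: 56/18 = 28/9.
mozzarella: 2.5 lb × 28/9 × 16 oz/lb × 28.35 g/oz = 3528.0 g
cream cheese: 0.5 kg × 28/9 × 1000 g/kg ÷ 28.35 g/oz ≈ 54.9 oz
whole-barley flour: 2 cup × 28/9 × 120 g/cup ÷ 1000 g/kg ≈ 0.7 kg

mozzarella: 3528.0 g; cream cheese: 54.9 oz; whole-barley flour: 0.7 kg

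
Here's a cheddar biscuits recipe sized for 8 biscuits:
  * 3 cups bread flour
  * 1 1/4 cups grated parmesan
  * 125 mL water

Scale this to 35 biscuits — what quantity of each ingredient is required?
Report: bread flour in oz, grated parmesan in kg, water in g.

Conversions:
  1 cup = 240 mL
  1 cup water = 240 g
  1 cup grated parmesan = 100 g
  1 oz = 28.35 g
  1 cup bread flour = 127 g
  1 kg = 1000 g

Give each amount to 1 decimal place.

bread flour: 58.8 oz; grated parmesan: 0.5 kg; water: 546.9 g

Scaling factor: 35/8 = 4.375.
bread flour: 3 cup × 35/8 × 127 g/cup ÷ 28.35 g/oz ≈ 58.8 oz
grated parmesan: 1.25 cup × 35/8 × 100 g/cup ÷ 1000 g/kg ≈ 0.5 kg
water: 125 mL × 35/8 ÷ 240 mL/cup × 240 g/cup ≈ 546.9 g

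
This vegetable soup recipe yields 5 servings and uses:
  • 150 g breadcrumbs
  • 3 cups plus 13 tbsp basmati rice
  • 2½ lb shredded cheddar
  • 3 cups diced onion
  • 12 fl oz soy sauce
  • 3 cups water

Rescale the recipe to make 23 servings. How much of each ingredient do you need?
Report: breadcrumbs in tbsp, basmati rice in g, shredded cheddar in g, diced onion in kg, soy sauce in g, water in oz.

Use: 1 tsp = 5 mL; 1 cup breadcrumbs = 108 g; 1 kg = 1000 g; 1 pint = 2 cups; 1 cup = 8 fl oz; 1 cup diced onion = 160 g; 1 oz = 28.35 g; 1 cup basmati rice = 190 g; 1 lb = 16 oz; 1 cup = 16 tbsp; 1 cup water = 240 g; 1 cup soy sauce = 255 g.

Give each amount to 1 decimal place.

Scaling factor: 23/5 = 4.6.
breadcrumbs: 150 g × 23/5 ÷ 108 g/cup × 16 tbsp/cup ≈ 102.2 tbsp
basmati rice: (3 cup + 13 tbsp = 3.8125 cup) × 23/5 × 190 g/cup ≈ 3332.1 g
shredded cheddar: 2.5 lb × 23/5 × 16 oz/lb × 28.35 g/oz = 5216.4 g
diced onion: 3 cup × 23/5 × 160 g/cup ÷ 1000 g/kg ≈ 2.2 kg
soy sauce: 12 fl oz × 23/5 ÷ 8 fl oz/cup × 255 g/cup = 1759.5 g
water: 3 cup × 23/5 × 240 g/cup ÷ 28.35 g/oz ≈ 116.8 oz

breadcrumbs: 102.2 tbsp; basmati rice: 3332.1 g; shredded cheddar: 5216.4 g; diced onion: 2.2 kg; soy sauce: 1759.5 g; water: 116.8 oz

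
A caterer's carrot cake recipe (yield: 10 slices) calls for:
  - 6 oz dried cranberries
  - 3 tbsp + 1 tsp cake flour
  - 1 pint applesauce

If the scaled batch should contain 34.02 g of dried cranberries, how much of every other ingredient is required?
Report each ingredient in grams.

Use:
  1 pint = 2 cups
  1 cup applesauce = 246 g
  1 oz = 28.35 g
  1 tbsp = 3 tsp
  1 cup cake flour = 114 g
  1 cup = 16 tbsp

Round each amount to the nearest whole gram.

The original recipe has 170.1 g of dried cranberries, so the scaling factor is 34.02 ÷ 170.1 = 1/5 = 0.2.
cake flour: (3 tbsp + 1 tsp = 10/3 tbsp) × 1/5 ÷ 16 tbsp/cup × 114 g/cup ≈ 5 g
applesauce: 1 pint × 1/5 × 2 cup/pint × 246 g/cup ≈ 98 g

cake flour: 5 g; applesauce: 98 g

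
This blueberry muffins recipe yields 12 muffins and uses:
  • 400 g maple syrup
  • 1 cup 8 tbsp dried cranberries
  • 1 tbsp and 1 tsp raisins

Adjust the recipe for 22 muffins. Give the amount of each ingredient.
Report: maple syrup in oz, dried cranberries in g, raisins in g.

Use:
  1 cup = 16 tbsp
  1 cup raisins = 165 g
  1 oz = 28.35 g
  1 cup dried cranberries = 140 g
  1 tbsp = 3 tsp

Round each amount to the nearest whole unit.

maple syrup: 26 oz; dried cranberries: 385 g; raisins: 25 g

Scaling factor: 22/12 = 11/6.
maple syrup: 400 g × 11/6 ÷ 28.35 g/oz ≈ 26 oz
dried cranberries: (1 cup + 8 tbsp = 1.5 cup) × 11/6 × 140 g/cup = 385 g
raisins: (1 tbsp + 1 tsp = 4/3 tbsp) × 11/6 ÷ 16 tbsp/cup × 165 g/cup ≈ 25 g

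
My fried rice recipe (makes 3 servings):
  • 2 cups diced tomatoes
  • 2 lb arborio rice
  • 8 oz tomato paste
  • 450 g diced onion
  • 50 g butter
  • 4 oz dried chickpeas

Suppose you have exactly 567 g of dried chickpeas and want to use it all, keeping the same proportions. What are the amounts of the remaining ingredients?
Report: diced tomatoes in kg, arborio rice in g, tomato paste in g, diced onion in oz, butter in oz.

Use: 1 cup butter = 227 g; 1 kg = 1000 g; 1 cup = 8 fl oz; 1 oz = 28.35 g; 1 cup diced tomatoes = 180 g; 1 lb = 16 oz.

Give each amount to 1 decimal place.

diced tomatoes: 1.8 kg; arborio rice: 4536.0 g; tomato paste: 1134.0 g; diced onion: 79.4 oz; butter: 8.8 oz

The original recipe has 113.4 g of dried chickpeas, so the scaling factor is 567 ÷ 113.4 = 5.
diced tomatoes: 2 cup × 5 × 180 g/cup ÷ 1000 g/kg = 1.8 kg
arborio rice: 2 lb × 5 × 16 oz/lb × 28.35 g/oz = 4536.0 g
tomato paste: 8 oz × 5 × 28.35 g/oz = 1134.0 g
diced onion: 450 g × 5 ÷ 28.35 g/oz ≈ 79.4 oz
butter: 50 g × 5 ÷ 28.35 g/oz ≈ 8.8 oz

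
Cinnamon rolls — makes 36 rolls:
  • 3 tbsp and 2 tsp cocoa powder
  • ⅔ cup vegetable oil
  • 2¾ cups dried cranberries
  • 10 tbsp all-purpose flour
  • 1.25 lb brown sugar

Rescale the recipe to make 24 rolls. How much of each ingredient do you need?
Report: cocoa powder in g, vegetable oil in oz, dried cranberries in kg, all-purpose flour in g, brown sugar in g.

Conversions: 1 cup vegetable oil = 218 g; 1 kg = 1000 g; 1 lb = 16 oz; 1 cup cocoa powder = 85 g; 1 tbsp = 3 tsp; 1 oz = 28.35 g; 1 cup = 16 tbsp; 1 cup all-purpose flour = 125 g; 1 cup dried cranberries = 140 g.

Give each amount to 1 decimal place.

Scaling factor: 24/36 = 2/3.
cocoa powder: (3 tbsp + 2 tsp = 11/3 tbsp) × 2/3 ÷ 16 tbsp/cup × 85 g/cup ≈ 13.0 g
vegetable oil: 2/3 cup × 2/3 × 218 g/cup ÷ 28.35 g/oz ≈ 3.4 oz
dried cranberries: 2.75 cup × 2/3 × 140 g/cup ÷ 1000 g/kg ≈ 0.3 kg
all-purpose flour: 10 tbsp × 2/3 ÷ 16 tbsp/cup × 125 g/cup ≈ 52.1 g
brown sugar: 1.25 lb × 2/3 × 16 oz/lb × 28.35 g/oz = 378.0 g

cocoa powder: 13.0 g; vegetable oil: 3.4 oz; dried cranberries: 0.3 kg; all-purpose flour: 52.1 g; brown sugar: 378.0 g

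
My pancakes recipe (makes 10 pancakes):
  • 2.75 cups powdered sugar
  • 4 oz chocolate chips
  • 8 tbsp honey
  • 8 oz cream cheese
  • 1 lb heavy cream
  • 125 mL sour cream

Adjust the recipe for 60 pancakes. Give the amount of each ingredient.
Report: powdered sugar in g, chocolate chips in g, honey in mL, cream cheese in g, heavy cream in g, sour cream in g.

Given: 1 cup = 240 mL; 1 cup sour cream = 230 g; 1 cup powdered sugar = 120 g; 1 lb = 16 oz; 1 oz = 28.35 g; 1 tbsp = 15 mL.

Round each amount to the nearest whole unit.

powdered sugar: 1980 g; chocolate chips: 680 g; honey: 720 mL; cream cheese: 1361 g; heavy cream: 2722 g; sour cream: 719 g

Scaling factor: 60/10 = 6.
powdered sugar: 2.75 cup × 6 × 120 g/cup = 1980 g
chocolate chips: 4 oz × 6 × 28.35 g/oz ≈ 680 g
honey: 8 tbsp × 6 × 15 mL/tbsp = 720 mL
cream cheese: 8 oz × 6 × 28.35 g/oz ≈ 1361 g
heavy cream: 1 lb × 6 × 16 oz/lb × 28.35 g/oz ≈ 2722 g
sour cream: 125 mL × 6 ÷ 240 mL/cup × 230 g/cup ≈ 719 g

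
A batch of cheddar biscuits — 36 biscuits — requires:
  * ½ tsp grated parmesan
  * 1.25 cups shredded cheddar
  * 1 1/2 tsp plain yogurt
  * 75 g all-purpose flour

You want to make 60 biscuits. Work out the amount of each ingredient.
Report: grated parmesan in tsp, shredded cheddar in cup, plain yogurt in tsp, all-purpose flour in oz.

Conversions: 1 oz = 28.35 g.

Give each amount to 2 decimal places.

Scaling factor: 60/36 = 5/3.
grated parmesan: 0.5 tsp × 5/3 ≈ 0.83 tsp
shredded cheddar: 1.25 cup × 5/3 ≈ 2.08 cup
plain yogurt: 1.5 tsp × 5/3 = 2.50 tsp
all-purpose flour: 75 g × 5/3 ÷ 28.35 g/oz ≈ 4.41 oz

grated parmesan: 0.83 tsp; shredded cheddar: 2.08 cup; plain yogurt: 2.50 tsp; all-purpose flour: 4.41 oz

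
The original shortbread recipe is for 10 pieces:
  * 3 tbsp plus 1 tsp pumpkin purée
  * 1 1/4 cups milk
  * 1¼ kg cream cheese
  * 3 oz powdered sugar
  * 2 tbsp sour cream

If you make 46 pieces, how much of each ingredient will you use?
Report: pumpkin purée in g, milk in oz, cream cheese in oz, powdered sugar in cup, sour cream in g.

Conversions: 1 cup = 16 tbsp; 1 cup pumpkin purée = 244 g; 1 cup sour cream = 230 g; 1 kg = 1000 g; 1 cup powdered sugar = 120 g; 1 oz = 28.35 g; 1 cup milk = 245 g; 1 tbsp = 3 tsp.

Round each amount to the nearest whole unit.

pumpkin purée: 234 g; milk: 50 oz; cream cheese: 203 oz; powdered sugar: 3 cup; sour cream: 132 g

Scaling factor: 46/10 = 23/5 = 4.6.
pumpkin purée: (3 tbsp + 1 tsp = 10/3 tbsp) × 23/5 ÷ 16 tbsp/cup × 244 g/cup ≈ 234 g
milk: 1.25 cup × 23/5 × 245 g/cup ÷ 28.35 g/oz ≈ 50 oz
cream cheese: 1.25 kg × 23/5 × 1000 g/kg ÷ 28.35 g/oz ≈ 203 oz
powdered sugar: 3 oz × 23/5 × 28.35 g/oz ÷ 120 g/cup ≈ 3 cup
sour cream: 2 tbsp × 23/5 ÷ 16 tbsp/cup × 230 g/cup ≈ 132 g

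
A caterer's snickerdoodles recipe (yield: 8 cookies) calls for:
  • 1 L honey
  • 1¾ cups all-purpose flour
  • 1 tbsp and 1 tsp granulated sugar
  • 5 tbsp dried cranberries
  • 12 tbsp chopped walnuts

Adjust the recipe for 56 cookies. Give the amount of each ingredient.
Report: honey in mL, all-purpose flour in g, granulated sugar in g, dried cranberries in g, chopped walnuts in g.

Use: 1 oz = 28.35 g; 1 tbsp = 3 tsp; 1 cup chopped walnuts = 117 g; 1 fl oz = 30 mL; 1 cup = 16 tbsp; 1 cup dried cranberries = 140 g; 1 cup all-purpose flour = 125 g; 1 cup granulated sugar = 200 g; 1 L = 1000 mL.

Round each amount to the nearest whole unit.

Scaling factor: 56/8 = 7.
honey: 1 L × 7 × 1000 mL/L = 7000 mL
all-purpose flour: 1.75 cup × 7 × 125 g/cup ≈ 1531 g
granulated sugar: (1 tbsp + 1 tsp = 4/3 tbsp) × 7 ÷ 16 tbsp/cup × 200 g/cup ≈ 117 g
dried cranberries: 5 tbsp × 7 ÷ 16 tbsp/cup × 140 g/cup ≈ 306 g
chopped walnuts: 12 tbsp × 7 ÷ 16 tbsp/cup × 117 g/cup ≈ 614 g

honey: 7000 mL; all-purpose flour: 1531 g; granulated sugar: 117 g; dried cranberries: 306 g; chopped walnuts: 614 g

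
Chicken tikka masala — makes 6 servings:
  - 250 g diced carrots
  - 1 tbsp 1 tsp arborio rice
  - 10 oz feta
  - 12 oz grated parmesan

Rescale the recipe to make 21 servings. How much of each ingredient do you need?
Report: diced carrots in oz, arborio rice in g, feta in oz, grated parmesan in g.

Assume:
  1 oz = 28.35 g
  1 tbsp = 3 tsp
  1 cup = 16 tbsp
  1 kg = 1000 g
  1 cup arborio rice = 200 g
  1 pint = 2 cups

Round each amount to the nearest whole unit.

Scaling factor: 21/6 = 7/2 = 3.5.
diced carrots: 250 g × 7/2 ÷ 28.35 g/oz ≈ 31 oz
arborio rice: (1 tbsp + 1 tsp = 4/3 tbsp) × 7/2 ÷ 16 tbsp/cup × 200 g/cup ≈ 58 g
feta: 10 oz × 7/2 = 35 oz
grated parmesan: 12 oz × 7/2 × 28.35 g/oz ≈ 1191 g

diced carrots: 31 oz; arborio rice: 58 g; feta: 35 oz; grated parmesan: 1191 g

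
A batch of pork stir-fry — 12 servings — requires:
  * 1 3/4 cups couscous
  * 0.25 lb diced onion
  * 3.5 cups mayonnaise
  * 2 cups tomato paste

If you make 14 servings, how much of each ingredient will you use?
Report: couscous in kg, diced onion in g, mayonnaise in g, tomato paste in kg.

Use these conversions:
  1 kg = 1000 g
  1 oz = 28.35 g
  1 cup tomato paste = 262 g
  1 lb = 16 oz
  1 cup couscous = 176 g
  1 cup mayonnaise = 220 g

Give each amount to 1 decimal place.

couscous: 0.4 kg; diced onion: 132.3 g; mayonnaise: 898.3 g; tomato paste: 0.6 kg

Scaling factor: 14/12 = 7/6.
couscous: 1.75 cup × 7/6 × 176 g/cup ÷ 1000 g/kg ≈ 0.4 kg
diced onion: 0.25 lb × 7/6 × 16 oz/lb × 28.35 g/oz = 132.3 g
mayonnaise: 3.5 cup × 7/6 × 220 g/cup ≈ 898.3 g
tomato paste: 2 cup × 7/6 × 262 g/cup ÷ 1000 g/kg ≈ 0.6 kg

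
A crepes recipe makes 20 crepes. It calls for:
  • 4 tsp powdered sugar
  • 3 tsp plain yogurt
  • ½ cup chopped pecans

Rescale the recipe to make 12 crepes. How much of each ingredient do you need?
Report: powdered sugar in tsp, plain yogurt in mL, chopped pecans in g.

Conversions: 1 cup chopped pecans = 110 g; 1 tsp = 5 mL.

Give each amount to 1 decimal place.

powdered sugar: 2.4 tsp; plain yogurt: 9.0 mL; chopped pecans: 33.0 g

Scaling factor: 12/20 = 3/5 = 0.6.
powdered sugar: 4 tsp × 3/5 = 2.4 tsp
plain yogurt: 3 tsp × 3/5 × 5 mL/tsp = 9.0 mL
chopped pecans: 0.5 cup × 3/5 × 110 g/cup = 33.0 g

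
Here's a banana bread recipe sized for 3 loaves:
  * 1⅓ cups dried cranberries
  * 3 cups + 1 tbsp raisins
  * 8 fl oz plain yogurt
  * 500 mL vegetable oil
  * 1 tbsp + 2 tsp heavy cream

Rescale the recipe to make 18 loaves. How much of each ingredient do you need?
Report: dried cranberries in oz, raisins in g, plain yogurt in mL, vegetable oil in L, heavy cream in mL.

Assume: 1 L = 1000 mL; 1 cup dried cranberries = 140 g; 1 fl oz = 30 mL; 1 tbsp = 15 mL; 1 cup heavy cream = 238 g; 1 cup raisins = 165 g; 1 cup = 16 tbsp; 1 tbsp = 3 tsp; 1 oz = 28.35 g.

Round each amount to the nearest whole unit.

Scaling factor: 18/3 = 6.
dried cranberries: 4/3 cup × 6 × 140 g/cup ÷ 28.35 g/oz ≈ 40 oz
raisins: (3 cup + 1 tbsp = 3.0625 cup) × 6 × 165 g/cup ≈ 3032 g
plain yogurt: 8 fl oz × 6 × 30 mL/fl oz = 1440 mL
vegetable oil: 500 mL × 6 ÷ 1000 mL/L = 3 L
heavy cream: (1 tbsp + 2 tsp = 5/3 tbsp) × 6 × 15 mL/tbsp = 150 mL

dried cranberries: 40 oz; raisins: 3032 g; plain yogurt: 1440 mL; vegetable oil: 3 L; heavy cream: 150 mL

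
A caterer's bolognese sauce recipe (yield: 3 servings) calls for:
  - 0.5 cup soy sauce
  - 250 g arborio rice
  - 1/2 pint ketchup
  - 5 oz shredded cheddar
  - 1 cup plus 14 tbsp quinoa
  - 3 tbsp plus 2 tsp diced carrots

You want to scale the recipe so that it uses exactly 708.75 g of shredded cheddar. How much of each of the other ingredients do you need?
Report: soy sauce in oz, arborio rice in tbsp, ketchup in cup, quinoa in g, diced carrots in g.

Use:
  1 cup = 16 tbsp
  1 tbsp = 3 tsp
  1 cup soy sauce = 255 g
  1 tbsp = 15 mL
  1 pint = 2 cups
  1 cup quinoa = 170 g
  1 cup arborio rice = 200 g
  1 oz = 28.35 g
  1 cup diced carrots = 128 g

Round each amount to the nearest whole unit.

soy sauce: 22 oz; arborio rice: 100 tbsp; ketchup: 5 cup; quinoa: 1594 g; diced carrots: 147 g

The original recipe has 141.75 g of shredded cheddar, so the scaling factor is 708.75 ÷ 141.75 = 5.
soy sauce: 0.5 cup × 5 × 255 g/cup ÷ 28.35 g/oz ≈ 22 oz
arborio rice: 250 g × 5 ÷ 200 g/cup × 16 tbsp/cup = 100 tbsp
ketchup: 0.5 pint × 5 × 2 cup/pint = 5 cup
quinoa: (1 cup + 14 tbsp = 1.875 cup) × 5 × 170 g/cup ≈ 1594 g
diced carrots: (3 tbsp + 2 tsp = 11/3 tbsp) × 5 ÷ 16 tbsp/cup × 128 g/cup ≈ 147 g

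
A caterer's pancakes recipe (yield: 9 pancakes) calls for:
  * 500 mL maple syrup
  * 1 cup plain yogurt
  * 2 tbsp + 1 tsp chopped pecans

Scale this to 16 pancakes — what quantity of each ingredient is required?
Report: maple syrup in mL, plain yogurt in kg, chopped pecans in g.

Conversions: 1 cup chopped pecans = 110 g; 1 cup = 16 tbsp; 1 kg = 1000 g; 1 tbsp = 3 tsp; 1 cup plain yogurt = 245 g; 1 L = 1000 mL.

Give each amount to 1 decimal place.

Scaling factor: 16/9.
maple syrup: 500 mL × 16/9 ≈ 888.9 mL
plain yogurt: 1 cup × 16/9 × 245 g/cup ÷ 1000 g/kg ≈ 0.4 kg
chopped pecans: (2 tbsp + 1 tsp = 7/3 tbsp) × 16/9 ÷ 16 tbsp/cup × 110 g/cup ≈ 28.5 g

maple syrup: 888.9 mL; plain yogurt: 0.4 kg; chopped pecans: 28.5 g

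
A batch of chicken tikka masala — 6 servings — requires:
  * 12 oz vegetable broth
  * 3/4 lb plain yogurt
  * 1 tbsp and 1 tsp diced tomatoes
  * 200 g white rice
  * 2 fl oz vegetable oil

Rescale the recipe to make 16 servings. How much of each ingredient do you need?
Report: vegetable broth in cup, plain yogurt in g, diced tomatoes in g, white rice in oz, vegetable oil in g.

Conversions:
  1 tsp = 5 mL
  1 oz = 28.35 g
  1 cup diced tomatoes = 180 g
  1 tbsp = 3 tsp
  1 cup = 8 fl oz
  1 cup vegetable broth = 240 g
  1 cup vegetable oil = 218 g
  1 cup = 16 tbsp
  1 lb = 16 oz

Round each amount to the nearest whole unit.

Scaling factor: 16/6 = 8/3.
vegetable broth: 12 oz × 8/3 × 28.35 g/oz ÷ 240 g/cup ≈ 4 cup
plain yogurt: 0.75 lb × 8/3 × 16 oz/lb × 28.35 g/oz ≈ 907 g
diced tomatoes: (1 tbsp + 1 tsp = 4/3 tbsp) × 8/3 ÷ 16 tbsp/cup × 180 g/cup = 40 g
white rice: 200 g × 8/3 ÷ 28.35 g/oz ≈ 19 oz
vegetable oil: 2 fl oz × 8/3 ÷ 8 fl oz/cup × 218 g/cup ≈ 145 g

vegetable broth: 4 cup; plain yogurt: 907 g; diced tomatoes: 40 g; white rice: 19 oz; vegetable oil: 145 g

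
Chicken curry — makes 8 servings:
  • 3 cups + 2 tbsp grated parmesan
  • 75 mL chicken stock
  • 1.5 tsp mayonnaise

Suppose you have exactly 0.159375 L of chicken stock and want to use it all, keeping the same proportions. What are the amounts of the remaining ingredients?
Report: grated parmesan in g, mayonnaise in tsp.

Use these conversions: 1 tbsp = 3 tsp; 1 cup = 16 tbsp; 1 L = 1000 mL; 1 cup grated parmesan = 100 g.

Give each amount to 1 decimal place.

The original recipe has 0.075 L of chicken stock, so the scaling factor is 0.159375 ÷ 0.075 = 17/8 = 2.125.
grated parmesan: (3 cup + 2 tbsp = 3.125 cup) × 17/8 × 100 g/cup ≈ 664.1 g
mayonnaise: 1.5 tsp × 17/8 ≈ 3.2 tsp

grated parmesan: 664.1 g; mayonnaise: 3.2 tsp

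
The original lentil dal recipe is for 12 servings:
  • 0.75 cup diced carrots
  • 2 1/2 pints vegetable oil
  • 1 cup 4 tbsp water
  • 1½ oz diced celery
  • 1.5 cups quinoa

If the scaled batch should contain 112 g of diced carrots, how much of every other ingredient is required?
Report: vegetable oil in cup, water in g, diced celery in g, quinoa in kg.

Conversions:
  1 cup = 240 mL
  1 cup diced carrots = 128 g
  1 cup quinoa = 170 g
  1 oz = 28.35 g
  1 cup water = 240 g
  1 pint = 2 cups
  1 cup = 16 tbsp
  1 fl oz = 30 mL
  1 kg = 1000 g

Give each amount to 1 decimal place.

vegetable oil: 5.8 cup; water: 350.0 g; diced celery: 49.6 g; quinoa: 0.3 kg

The original recipe has 96 g of diced carrots, so the scaling factor is 112 ÷ 96 = 7/6.
vegetable oil: 2.5 pint × 7/6 × 2 cup/pint ≈ 5.8 cup
water: (1 cup + 4 tbsp = 1.25 cup) × 7/6 × 240 g/cup = 350.0 g
diced celery: 1.5 oz × 7/6 × 28.35 g/oz ≈ 49.6 g
quinoa: 1.5 cup × 7/6 × 170 g/cup ÷ 1000 g/kg ≈ 0.3 kg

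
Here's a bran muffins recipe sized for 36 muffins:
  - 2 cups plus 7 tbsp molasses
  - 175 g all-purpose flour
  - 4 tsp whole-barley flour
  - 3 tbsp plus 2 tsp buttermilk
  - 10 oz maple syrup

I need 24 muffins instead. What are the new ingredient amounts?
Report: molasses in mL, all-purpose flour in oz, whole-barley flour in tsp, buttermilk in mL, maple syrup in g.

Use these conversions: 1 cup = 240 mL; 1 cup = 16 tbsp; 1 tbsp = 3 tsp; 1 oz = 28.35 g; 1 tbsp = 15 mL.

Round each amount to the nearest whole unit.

molasses: 390 mL; all-purpose flour: 4 oz; whole-barley flour: 3 tsp; buttermilk: 37 mL; maple syrup: 189 g

Scaling factor: 24/36 = 2/3.
molasses: (2 cup + 7 tbsp = 2.4375 cup) × 2/3 × 240 mL/cup = 390 mL
all-purpose flour: 175 g × 2/3 ÷ 28.35 g/oz ≈ 4 oz
whole-barley flour: 4 tsp × 2/3 ≈ 3 tsp
buttermilk: (3 tbsp + 2 tsp = 11/3 tbsp) × 2/3 × 15 mL/tbsp ≈ 37 mL
maple syrup: 10 oz × 2/3 × 28.35 g/oz = 189 g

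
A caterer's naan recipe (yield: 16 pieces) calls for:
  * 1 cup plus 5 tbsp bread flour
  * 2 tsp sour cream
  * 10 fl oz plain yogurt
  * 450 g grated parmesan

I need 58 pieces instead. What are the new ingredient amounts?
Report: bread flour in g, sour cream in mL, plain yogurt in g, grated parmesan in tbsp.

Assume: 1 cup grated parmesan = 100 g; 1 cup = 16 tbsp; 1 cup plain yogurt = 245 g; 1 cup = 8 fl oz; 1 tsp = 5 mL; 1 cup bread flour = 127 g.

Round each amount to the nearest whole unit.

bread flour: 604 g; sour cream: 36 mL; plain yogurt: 1110 g; grated parmesan: 261 tbsp

Scaling factor: 58/16 = 29/8 = 3.625.
bread flour: (1 cup + 5 tbsp = 1.3125 cup) × 29/8 × 127 g/cup ≈ 604 g
sour cream: 2 tsp × 29/8 × 5 mL/tsp ≈ 36 mL
plain yogurt: 10 fl oz × 29/8 ÷ 8 fl oz/cup × 245 g/cup ≈ 1110 g
grated parmesan: 450 g × 29/8 ÷ 100 g/cup × 16 tbsp/cup = 261 tbsp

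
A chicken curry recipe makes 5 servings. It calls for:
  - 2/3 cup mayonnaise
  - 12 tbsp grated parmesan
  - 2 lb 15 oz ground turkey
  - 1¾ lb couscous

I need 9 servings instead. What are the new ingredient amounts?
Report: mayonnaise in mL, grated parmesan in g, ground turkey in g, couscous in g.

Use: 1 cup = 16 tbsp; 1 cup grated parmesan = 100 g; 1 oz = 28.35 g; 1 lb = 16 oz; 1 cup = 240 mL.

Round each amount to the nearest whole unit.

mayonnaise: 288 mL; grated parmesan: 135 g; ground turkey: 2398 g; couscous: 1429 g

Scaling factor: 9/5 = 1.8.
mayonnaise: 2/3 cup × 9/5 × 240 mL/cup = 288 mL
grated parmesan: 12 tbsp × 9/5 ÷ 16 tbsp/cup × 100 g/cup = 135 g
ground turkey: (2 lb + 15 oz = 2.9375 lb) × 9/5 × 16 oz/lb × 28.35 g/oz ≈ 2398 g
couscous: 1.75 lb × 9/5 × 16 oz/lb × 28.35 g/oz ≈ 1429 g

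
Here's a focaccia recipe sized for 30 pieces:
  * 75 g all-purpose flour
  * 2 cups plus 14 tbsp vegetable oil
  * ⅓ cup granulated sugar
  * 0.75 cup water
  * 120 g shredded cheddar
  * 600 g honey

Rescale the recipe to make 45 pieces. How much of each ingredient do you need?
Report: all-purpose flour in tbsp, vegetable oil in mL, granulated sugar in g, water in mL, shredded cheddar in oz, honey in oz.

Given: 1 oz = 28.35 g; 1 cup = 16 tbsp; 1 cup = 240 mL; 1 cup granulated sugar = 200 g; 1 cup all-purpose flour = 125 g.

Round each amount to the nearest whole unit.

all-purpose flour: 14 tbsp; vegetable oil: 1035 mL; granulated sugar: 100 g; water: 270 mL; shredded cheddar: 6 oz; honey: 32 oz

Scaling factor: 45/30 = 3/2 = 1.5.
all-purpose flour: 75 g × 3/2 ÷ 125 g/cup × 16 tbsp/cup ≈ 14 tbsp
vegetable oil: (2 cup + 14 tbsp = 2.875 cup) × 3/2 × 240 mL/cup = 1035 mL
granulated sugar: 1/3 cup × 3/2 × 200 g/cup = 100 g
water: 0.75 cup × 3/2 × 240 mL/cup = 270 mL
shredded cheddar: 120 g × 3/2 ÷ 28.35 g/oz ≈ 6 oz
honey: 600 g × 3/2 ÷ 28.35 g/oz ≈ 32 oz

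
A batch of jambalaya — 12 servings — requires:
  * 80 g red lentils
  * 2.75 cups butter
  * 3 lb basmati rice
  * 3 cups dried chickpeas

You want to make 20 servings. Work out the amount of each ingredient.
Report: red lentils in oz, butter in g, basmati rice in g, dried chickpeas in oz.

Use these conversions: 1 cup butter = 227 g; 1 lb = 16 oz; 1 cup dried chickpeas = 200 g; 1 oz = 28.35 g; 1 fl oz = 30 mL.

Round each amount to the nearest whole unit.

red lentils: 5 oz; butter: 1040 g; basmati rice: 2268 g; dried chickpeas: 35 oz

Scaling factor: 20/12 = 5/3.
red lentils: 80 g × 5/3 ÷ 28.35 g/oz ≈ 5 oz
butter: 2.75 cup × 5/3 × 227 g/cup ≈ 1040 g
basmati rice: 3 lb × 5/3 × 16 oz/lb × 28.35 g/oz = 2268 g
dried chickpeas: 3 cup × 5/3 × 200 g/cup ÷ 28.35 g/oz ≈ 35 oz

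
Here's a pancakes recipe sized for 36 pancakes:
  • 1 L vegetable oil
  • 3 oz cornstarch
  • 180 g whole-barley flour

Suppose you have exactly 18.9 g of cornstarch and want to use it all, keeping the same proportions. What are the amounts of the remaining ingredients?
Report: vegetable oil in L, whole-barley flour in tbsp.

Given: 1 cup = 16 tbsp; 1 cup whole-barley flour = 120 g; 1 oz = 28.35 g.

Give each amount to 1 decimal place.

The original recipe has 85.05 g of cornstarch, so the scaling factor is 18.9 ÷ 85.05 = 2/9.
vegetable oil: 1 L × 2/9 ≈ 0.2 L
whole-barley flour: 180 g × 2/9 ÷ 120 g/cup × 16 tbsp/cup ≈ 5.3 tbsp

vegetable oil: 0.2 L; whole-barley flour: 5.3 tbsp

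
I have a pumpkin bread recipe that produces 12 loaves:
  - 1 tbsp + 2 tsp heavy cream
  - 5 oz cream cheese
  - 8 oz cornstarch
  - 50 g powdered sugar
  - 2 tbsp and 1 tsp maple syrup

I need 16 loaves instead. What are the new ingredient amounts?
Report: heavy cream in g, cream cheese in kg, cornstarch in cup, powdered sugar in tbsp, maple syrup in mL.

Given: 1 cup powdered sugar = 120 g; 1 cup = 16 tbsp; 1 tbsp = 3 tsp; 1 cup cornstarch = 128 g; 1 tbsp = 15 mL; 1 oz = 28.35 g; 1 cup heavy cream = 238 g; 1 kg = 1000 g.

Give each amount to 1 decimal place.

Scaling factor: 16/12 = 4/3.
heavy cream: (1 tbsp + 2 tsp = 5/3 tbsp) × 4/3 ÷ 16 tbsp/cup × 238 g/cup ≈ 33.1 g
cream cheese: 5 oz × 4/3 × 28.35 g/oz ÷ 1000 g/kg ≈ 0.2 kg
cornstarch: 8 oz × 4/3 × 28.35 g/oz ÷ 128 g/cup ≈ 2.4 cup
powdered sugar: 50 g × 4/3 ÷ 120 g/cup × 16 tbsp/cup ≈ 8.9 tbsp
maple syrup: (2 tbsp + 1 tsp = 7/3 tbsp) × 4/3 × 15 mL/tbsp ≈ 46.7 mL

heavy cream: 33.1 g; cream cheese: 0.2 kg; cornstarch: 2.4 cup; powdered sugar: 8.9 tbsp; maple syrup: 46.7 mL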